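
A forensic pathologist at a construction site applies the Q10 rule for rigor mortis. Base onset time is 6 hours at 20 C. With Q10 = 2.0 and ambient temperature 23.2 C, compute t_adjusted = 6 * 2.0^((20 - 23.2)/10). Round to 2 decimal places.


Rigor mortis time adjustment:
Exponent = (T_ref - T_actual) / 10 = (20 - 23.2) / 10 = -0.32
Q10 factor = 2.0^-0.32 = 0.80107
t_adjusted = 6 * 0.80107 = 4.81 hours

4.81


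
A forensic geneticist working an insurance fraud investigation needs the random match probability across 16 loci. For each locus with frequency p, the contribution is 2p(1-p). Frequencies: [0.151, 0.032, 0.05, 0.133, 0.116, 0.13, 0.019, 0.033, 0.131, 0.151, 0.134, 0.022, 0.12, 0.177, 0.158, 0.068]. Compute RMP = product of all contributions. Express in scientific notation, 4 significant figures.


Computing RMP for 16 loci:
Locus 1: 2 * 0.151 * 0.849 = 0.256398
Locus 2: 2 * 0.032 * 0.968 = 0.061952
Locus 3: 2 * 0.05 * 0.95 = 0.095
Locus 4: 2 * 0.133 * 0.867 = 0.230622
Locus 5: 2 * 0.116 * 0.884 = 0.205088
Locus 6: 2 * 0.13 * 0.87 = 0.2262
Locus 7: 2 * 0.019 * 0.981 = 0.037278
Locus 8: 2 * 0.033 * 0.967 = 0.063822
Locus 9: 2 * 0.131 * 0.869 = 0.227678
Locus 10: 2 * 0.151 * 0.849 = 0.256398
Locus 11: 2 * 0.134 * 0.866 = 0.232088
Locus 12: 2 * 0.022 * 0.978 = 0.043032
Locus 13: 2 * 0.12 * 0.88 = 0.2112
Locus 14: 2 * 0.177 * 0.823 = 0.291342
Locus 15: 2 * 0.158 * 0.842 = 0.266072
Locus 16: 2 * 0.068 * 0.932 = 0.126752
RMP = 4.647e-14

4.647e-14


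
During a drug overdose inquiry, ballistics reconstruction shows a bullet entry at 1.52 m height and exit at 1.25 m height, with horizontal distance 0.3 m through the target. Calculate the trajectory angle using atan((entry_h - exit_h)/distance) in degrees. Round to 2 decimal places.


Bullet trajectory angle:
Height difference = 1.52 - 1.25 = 0.27 m
angle = atan(0.27 / 0.3)
angle = atan(0.9)
angle = 41.99 degrees

41.99


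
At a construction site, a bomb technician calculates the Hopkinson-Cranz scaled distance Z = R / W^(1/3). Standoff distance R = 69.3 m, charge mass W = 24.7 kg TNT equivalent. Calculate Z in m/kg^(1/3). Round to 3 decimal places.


Scaled distance calculation:
W^(1/3) = 24.7^(1/3) = 2.912275
Z = R / W^(1/3) = 69.3 / 2.912275
Z = 23.796 m/kg^(1/3)

23.796


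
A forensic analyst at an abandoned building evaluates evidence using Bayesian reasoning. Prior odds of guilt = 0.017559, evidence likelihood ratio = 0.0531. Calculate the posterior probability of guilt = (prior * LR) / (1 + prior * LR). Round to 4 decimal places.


Bayesian evidence evaluation:
Posterior odds = prior_odds * LR = 0.017559 * 0.0531 = 0.0009323829
Posterior probability = posterior_odds / (1 + posterior_odds)
= 0.0009323829 / (1 + 0.0009323829)
= 0.0009323829 / 1.0009323829
= 0.0009

0.0009


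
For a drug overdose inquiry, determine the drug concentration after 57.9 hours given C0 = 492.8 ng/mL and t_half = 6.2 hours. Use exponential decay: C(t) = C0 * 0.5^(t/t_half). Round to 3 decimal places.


Drug concentration decay:
Number of half-lives = t / t_half = 57.9 / 6.2 = 9.33871
Decay factor = 0.5^9.33871 = 0.00154443
C(t) = 492.8 * 0.00154443 = 0.761 ng/mL

0.761


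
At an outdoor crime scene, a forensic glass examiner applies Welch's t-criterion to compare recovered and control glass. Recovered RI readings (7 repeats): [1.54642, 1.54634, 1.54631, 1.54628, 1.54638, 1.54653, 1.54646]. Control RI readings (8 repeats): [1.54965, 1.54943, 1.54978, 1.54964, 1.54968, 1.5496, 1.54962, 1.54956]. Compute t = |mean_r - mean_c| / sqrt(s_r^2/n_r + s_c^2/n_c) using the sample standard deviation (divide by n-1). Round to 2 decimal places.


Welch's t-criterion for glass RI comparison:
Recovered mean = sum / n_r = 10.82472 / 7 = 1.5463886
Control mean = sum / n_c = 12.39696 / 8 = 1.54962
Recovered sample variance s_r^2 = 7.74762e-09
Control sample variance s_c^2 = 1.00857e-08
Welch SE (unpooled) = sqrt(s_r^2/n_r + s_c^2/n_c) = sqrt(1.1068e-09 + 1.26071e-09) = sqrt(2.36751e-09) = 4.86571e-05
|mean_r - mean_c| = 0.00323143
t = 0.00323143 / 4.86571e-05 = 66.41

66.41


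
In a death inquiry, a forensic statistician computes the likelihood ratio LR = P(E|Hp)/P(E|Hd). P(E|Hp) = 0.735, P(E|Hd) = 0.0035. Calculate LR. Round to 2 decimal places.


Likelihood ratio calculation:
LR = P(E|Hp) / P(E|Hd)
LR = 0.735 / 0.0035
LR = 210.00

210.00


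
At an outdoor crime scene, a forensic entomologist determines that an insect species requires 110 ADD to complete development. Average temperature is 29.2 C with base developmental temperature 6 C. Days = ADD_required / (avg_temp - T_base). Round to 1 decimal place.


Insect development time:
Effective temperature = avg_temp - T_base = 29.2 - 6 = 23.2 C
Days = ADD / effective_temp = 110 / 23.2 = 4.7 days

4.7


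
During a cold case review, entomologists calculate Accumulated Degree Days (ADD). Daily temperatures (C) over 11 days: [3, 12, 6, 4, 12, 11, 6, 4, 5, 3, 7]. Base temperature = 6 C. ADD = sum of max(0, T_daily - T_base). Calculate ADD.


Computing ADD day by day:
Day 1: max(0, 3 - 6) = 0
Day 2: max(0, 12 - 6) = 6
Day 3: max(0, 6 - 6) = 0
Day 4: max(0, 4 - 6) = 0
Day 5: max(0, 12 - 6) = 6
Day 6: max(0, 11 - 6) = 5
Day 7: max(0, 6 - 6) = 0
Day 8: max(0, 4 - 6) = 0
Day 9: max(0, 5 - 6) = 0
Day 10: max(0, 3 - 6) = 0
Day 11: max(0, 7 - 6) = 1
Total ADD = 18

18


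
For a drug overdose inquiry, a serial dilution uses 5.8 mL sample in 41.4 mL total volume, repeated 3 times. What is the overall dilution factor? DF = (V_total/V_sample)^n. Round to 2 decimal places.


Dilution factor calculation:
Single dilution = V_total / V_sample = 41.4 / 5.8 ≈ 7.137931
Number of dilutions = 3
Total DF = (41.4 / 5.8)^3 (full precision, rounded at the end) = 363.68

363.68


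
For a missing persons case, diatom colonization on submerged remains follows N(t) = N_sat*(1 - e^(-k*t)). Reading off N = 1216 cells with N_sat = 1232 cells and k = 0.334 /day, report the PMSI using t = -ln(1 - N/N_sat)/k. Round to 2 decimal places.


PMSI from diatom colonization curve:
N / N_sat = 1216 / 1232 = 0.987013
1 - N/N_sat = 0.012987
ln(1 - N/N_sat) = -4.343806
t = -ln(1 - N/N_sat) / k = -(-4.343806) / 0.334 = 13.01 days

13.01


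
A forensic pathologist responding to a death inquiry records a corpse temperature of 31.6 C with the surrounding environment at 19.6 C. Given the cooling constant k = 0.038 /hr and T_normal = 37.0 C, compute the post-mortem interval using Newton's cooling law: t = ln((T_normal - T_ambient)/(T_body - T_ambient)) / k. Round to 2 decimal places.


Using Newton's law of cooling:
t = ln((T_normal - T_ambient) / (T_body - T_ambient)) / k
T_normal - T_ambient = 17.4
T_body - T_ambient = 12.0
Ratio = 1.45
ln(ratio) = 0.371564
t = 0.371564 / 0.038 = 9.78 hours

9.78


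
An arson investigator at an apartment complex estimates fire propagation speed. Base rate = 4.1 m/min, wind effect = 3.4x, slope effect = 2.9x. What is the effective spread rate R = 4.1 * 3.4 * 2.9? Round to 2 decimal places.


Fire spread rate calculation:
R = R0 * wind_factor * slope_factor
= 4.1 * 3.4 * 2.9
= 13.94 * 2.9
= 40.43 m/min

40.43


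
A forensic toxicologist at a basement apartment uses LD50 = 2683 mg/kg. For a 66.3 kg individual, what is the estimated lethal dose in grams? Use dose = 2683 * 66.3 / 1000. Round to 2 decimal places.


Lethal dose calculation:
Lethal dose = LD50 * body_weight / 1000
= 2683 * 66.3 / 1000
= 177882.9 / 1000
= 177.88 g

177.88


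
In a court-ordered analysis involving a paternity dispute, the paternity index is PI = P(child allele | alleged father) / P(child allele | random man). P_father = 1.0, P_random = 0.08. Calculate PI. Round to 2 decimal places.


Paternity Index calculation:
PI = P(allele|father) / P(allele|random)
PI = 1.0 / 0.08
PI = 12.50

12.50


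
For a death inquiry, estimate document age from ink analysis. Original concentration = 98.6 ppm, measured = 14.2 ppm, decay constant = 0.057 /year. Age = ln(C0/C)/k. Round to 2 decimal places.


Document age estimation:
C0/C = 98.6 / 14.2 = 6.943662
ln(C0/C) = 1.937829
t = 1.937829 / 0.057 = 34.00 years

34.00


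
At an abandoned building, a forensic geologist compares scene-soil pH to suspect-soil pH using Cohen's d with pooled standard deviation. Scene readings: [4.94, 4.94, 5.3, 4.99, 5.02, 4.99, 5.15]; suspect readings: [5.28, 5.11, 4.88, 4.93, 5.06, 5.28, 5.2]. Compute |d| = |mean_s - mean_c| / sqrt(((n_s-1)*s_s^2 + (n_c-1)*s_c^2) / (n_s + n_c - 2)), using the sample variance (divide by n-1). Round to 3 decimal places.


Pooled-variance Cohen's d for soil pH comparison:
Scene mean = 35.33 / 7 = 5.047143
Suspect mean = 35.74 / 7 = 5.105714
Scene sample variance s_s^2 = 0.017457
Suspect sample variance s_c^2 = 0.025595
Pooled variance = ((n_s-1)*s_s^2 + (n_c-1)*s_c^2) / (n_s + n_c - 2) = 0.021526
Pooled SD = sqrt(0.021526) = 0.146717
Mean difference = -0.058571
|d| = |-0.058571| / 0.146717 = 0.399

0.399


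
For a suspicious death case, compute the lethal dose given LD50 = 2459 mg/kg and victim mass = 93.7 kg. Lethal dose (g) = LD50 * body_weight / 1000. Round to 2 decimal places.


Lethal dose calculation:
Lethal dose = LD50 * body_weight / 1000
= 2459 * 93.7 / 1000
= 230408.3 / 1000
= 230.41 g

230.41


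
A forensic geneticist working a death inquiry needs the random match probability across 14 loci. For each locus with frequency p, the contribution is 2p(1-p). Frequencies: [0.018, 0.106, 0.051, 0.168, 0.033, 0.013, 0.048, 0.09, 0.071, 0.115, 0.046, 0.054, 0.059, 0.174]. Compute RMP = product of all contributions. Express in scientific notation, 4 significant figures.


Computing RMP for 14 loci:
Locus 1: 2 * 0.018 * 0.982 = 0.035352
Locus 2: 2 * 0.106 * 0.894 = 0.189528
Locus 3: 2 * 0.051 * 0.949 = 0.096798
Locus 4: 2 * 0.168 * 0.832 = 0.279552
Locus 5: 2 * 0.033 * 0.967 = 0.063822
Locus 6: 2 * 0.013 * 0.987 = 0.025662
Locus 7: 2 * 0.048 * 0.952 = 0.091392
Locus 8: 2 * 0.09 * 0.91 = 0.1638
Locus 9: 2 * 0.071 * 0.929 = 0.131918
Locus 10: 2 * 0.115 * 0.885 = 0.20355
Locus 11: 2 * 0.046 * 0.954 = 0.087768
Locus 12: 2 * 0.054 * 0.946 = 0.102168
Locus 13: 2 * 0.059 * 0.941 = 0.111038
Locus 14: 2 * 0.174 * 0.826 = 0.287448
RMP = 3.416e-14

3.416e-14


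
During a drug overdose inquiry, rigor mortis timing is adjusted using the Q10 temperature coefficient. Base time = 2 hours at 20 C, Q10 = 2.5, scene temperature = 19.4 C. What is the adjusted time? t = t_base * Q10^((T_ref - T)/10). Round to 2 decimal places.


Rigor mortis time adjustment:
Exponent = (T_ref - T_actual) / 10 = (20 - 19.4) / 10 = 0.06
Q10 factor = 2.5^0.06 = 1.05652
t_adjusted = 2 * 1.05652 = 2.11 hours

2.11


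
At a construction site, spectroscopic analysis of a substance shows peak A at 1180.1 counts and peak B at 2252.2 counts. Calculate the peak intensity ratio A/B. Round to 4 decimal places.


Spectral peak ratio:
Peak A = 1180.1 counts
Peak B = 2252.2 counts
Ratio = 1180.1 / 2252.2 = 0.5240

0.5240


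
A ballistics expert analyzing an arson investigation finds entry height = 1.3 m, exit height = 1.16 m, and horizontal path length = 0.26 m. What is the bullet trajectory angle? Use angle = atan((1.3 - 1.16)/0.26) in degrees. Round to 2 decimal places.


Bullet trajectory angle:
Height difference = 1.3 - 1.16 = 0.14 m
angle = atan(0.14 / 0.26)
angle = atan(0.538462)
angle = 28.30 degrees

28.30


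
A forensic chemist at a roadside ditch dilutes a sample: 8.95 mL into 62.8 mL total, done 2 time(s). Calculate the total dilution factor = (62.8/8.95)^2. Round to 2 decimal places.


Dilution factor calculation:
Single dilution = V_total / V_sample = 62.8 / 8.95 ≈ 7.01676
Number of dilutions = 2
Total DF = (62.8 / 8.95)^2 (full precision, rounded at the end) = 49.23

49.23


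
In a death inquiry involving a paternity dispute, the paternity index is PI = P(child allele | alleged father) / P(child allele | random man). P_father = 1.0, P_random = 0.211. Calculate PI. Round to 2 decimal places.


Paternity Index calculation:
PI = P(allele|father) / P(allele|random)
PI = 1.0 / 0.211
PI = 4.74

4.74


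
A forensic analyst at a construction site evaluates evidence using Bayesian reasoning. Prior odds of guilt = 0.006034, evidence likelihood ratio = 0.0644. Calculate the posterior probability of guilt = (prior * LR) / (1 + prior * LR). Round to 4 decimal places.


Bayesian evidence evaluation:
Posterior odds = prior_odds * LR = 0.006034 * 0.0644 = 0.0003885896
Posterior probability = posterior_odds / (1 + posterior_odds)
= 0.0003885896 / (1 + 0.0003885896)
= 0.0003885896 / 1.0003885896
= 0.0004

0.0004


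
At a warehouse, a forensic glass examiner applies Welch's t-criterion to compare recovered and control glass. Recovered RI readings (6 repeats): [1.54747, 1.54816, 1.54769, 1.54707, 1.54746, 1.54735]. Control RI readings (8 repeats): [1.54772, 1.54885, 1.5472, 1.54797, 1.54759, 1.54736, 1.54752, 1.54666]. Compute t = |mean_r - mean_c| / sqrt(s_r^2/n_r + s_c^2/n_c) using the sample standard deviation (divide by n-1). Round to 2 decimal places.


Welch's t-criterion for glass RI comparison:
Recovered mean = sum / n_r = 9.2852 / 6 = 1.5475333
Control mean = sum / n_c = 12.38087 / 8 = 1.5476087
Recovered sample variance s_r^2 = 1.34987e-07
Control sample variance s_c^2 = 4.02984e-07
Welch SE (unpooled) = sqrt(s_r^2/n_r + s_c^2/n_c) = sqrt(2.24978e-08 + 5.0373e-08) = sqrt(7.28708e-08) = 0.000269946
|mean_r - mean_c| = 7.54167e-05
t = 7.54167e-05 / 0.000269946 = 0.28

0.28


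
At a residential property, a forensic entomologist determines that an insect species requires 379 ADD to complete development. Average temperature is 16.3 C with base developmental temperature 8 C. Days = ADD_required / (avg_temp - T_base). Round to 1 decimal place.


Insect development time:
Effective temperature = avg_temp - T_base = 16.3 - 8 = 8.3 C
Days = ADD / effective_temp = 379 / 8.3 = 45.7 days

45.7


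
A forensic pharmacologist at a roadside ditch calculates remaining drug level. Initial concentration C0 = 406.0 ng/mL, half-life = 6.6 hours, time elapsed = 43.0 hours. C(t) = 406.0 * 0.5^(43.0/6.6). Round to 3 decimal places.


Drug concentration decay:
Number of half-lives = t / t_half = 43.0 / 6.6 = 6.515152
Decay factor = 0.5^6.515152 = 0.01093311
C(t) = 406.0 * 0.01093311 = 4.439 ng/mL

4.439


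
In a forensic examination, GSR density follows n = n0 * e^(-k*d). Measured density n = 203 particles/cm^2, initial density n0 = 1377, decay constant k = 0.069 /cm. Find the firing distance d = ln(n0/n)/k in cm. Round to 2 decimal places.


GSR distance calculation:
n0/n = 1377 / 203 = 6.783251
ln(n0/n) = 1.914456
d = 1.914456 / 0.069 = 27.75 cm

27.75


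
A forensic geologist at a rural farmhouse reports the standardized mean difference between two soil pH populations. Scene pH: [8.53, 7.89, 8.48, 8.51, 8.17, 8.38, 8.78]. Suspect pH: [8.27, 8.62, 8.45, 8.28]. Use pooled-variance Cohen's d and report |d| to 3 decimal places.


Pooled-variance Cohen's d for soil pH comparison:
Scene mean = 58.74 / 7 = 8.391429
Suspect mean = 33.62 / 4 = 8.405
Scene sample variance s_s^2 = 0.082114
Suspect sample variance s_c^2 = 0.027367
Pooled variance = ((n_s-1)*s_s^2 + (n_c-1)*s_c^2) / (n_s + n_c - 2) = 0.063865
Pooled SD = sqrt(0.063865) = 0.252715
Mean difference = -0.013571
|d| = |-0.013571| / 0.252715 = 0.054

0.054


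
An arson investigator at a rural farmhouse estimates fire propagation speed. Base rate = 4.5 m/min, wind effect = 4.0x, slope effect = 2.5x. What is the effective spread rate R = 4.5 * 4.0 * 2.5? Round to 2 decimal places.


Fire spread rate calculation:
R = R0 * wind_factor * slope_factor
= 4.5 * 4.0 * 2.5
= 18 * 2.5
= 45.00 m/min

45.00


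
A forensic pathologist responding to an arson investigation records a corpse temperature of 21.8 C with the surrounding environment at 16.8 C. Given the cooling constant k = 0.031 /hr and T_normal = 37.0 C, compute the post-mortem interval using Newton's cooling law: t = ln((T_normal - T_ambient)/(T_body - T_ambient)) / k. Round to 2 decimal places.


Using Newton's law of cooling:
t = ln((T_normal - T_ambient) / (T_body - T_ambient)) / k
T_normal - T_ambient = 20.2
T_body - T_ambient = 5.0
Ratio = 4.04
ln(ratio) = 1.396245
t = 1.396245 / 0.031 = 45.04 hours

45.04


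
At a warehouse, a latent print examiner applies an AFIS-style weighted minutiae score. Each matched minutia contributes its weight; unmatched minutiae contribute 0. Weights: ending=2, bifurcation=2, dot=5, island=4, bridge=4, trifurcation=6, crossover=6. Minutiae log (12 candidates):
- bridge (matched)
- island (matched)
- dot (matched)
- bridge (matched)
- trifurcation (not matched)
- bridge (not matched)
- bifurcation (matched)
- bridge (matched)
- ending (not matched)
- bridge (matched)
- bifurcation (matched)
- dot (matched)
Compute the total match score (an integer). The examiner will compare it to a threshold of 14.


Weighted minutiae match score:
  bridge: matched, +4 (running total 4)
  island: matched, +4 (running total 8)
  dot: matched, +5 (running total 13)
  bridge: matched, +4 (running total 17)
  trifurcation: not matched, +0
  bridge: not matched, +0
  bifurcation: matched, +2 (running total 19)
  bridge: matched, +4 (running total 23)
  ending: not matched, +0
  bridge: matched, +4 (running total 27)
  bifurcation: matched, +2 (running total 29)
  dot: matched, +5 (running total 34)
Total score = 34
Threshold = 14; verdict = identification

34


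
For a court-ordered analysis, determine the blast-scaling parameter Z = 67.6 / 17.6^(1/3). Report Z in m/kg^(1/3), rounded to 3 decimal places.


Scaled distance calculation:
W^(1/3) = 17.6^(1/3) = 2.601183
Z = R / W^(1/3) = 67.6 / 2.601183
Z = 25.988 m/kg^(1/3)

25.988


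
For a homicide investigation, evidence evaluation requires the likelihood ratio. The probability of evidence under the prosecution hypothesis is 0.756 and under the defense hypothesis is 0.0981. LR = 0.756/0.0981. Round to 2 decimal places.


Likelihood ratio calculation:
LR = P(E|Hp) / P(E|Hd)
LR = 0.756 / 0.0981
LR = 7.71

7.71


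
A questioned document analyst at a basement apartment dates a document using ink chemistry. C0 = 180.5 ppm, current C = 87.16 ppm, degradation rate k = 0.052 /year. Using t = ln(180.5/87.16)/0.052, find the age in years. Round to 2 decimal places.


Document age estimation:
C0/C = 180.5 / 87.16 = 2.070904
ln(C0/C) = 0.727985
t = 0.727985 / 0.052 = 14.00 years

14.00


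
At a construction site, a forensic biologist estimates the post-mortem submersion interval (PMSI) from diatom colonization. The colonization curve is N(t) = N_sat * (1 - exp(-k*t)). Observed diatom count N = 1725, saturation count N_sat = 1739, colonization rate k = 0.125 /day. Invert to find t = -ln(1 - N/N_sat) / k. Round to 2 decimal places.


PMSI from diatom colonization curve:
N / N_sat = 1725 / 1739 = 0.991949
1 - N/N_sat = 0.008051
ln(1 - N/N_sat) = -4.821959
t = -ln(1 - N/N_sat) / k = -(-4.821959) / 0.125 = 38.58 days

38.58


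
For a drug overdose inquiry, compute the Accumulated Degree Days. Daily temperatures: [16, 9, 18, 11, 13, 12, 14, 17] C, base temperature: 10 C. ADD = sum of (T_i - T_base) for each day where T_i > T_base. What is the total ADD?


Computing ADD day by day:
Day 1: max(0, 16 - 10) = 6
Day 2: max(0, 9 - 10) = 0
Day 3: max(0, 18 - 10) = 8
Day 4: max(0, 11 - 10) = 1
Day 5: max(0, 13 - 10) = 3
Day 6: max(0, 12 - 10) = 2
Day 7: max(0, 14 - 10) = 4
Day 8: max(0, 17 - 10) = 7
Total ADD = 31

31


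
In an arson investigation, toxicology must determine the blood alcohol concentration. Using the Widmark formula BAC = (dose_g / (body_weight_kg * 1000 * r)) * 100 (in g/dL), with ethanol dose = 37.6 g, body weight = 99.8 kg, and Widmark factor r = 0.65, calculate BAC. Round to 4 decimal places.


Applying the Widmark formula:
BAC = (dose_g / (body_wt * 1000 * r)) * 100
Denominator = 99.8 * 1000 * 0.65 = 64870
BAC = (37.6 / 64870) * 100
BAC = 0.0580 g/dL

0.0580


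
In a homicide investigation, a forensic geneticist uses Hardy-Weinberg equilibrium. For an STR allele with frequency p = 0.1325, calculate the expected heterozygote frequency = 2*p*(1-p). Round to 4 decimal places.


Hardy-Weinberg heterozygote frequency:
q = 1 - p = 1 - 0.1325 = 0.8675
2pq = 2 * 0.1325 * 0.8675 = 0.2299

0.2299


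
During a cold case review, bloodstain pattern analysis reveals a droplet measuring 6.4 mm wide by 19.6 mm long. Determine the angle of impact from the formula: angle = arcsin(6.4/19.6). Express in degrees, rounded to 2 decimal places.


Blood spatter impact angle calculation:
width / length = 6.4 / 19.6 = 0.326531
angle = arcsin(0.326531)
angle = 19.06 degrees

19.06


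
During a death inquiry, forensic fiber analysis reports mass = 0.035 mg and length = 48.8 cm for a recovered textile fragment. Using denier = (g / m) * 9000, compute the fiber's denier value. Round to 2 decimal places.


Denier calculation:
Mass in grams = 0.035 mg / 1000 = 0.000035 g
Length in meters = 48.8 cm / 100 = 0.488 m
Linear density = mass / length = 0.000035 / 0.488 = 0.00007172 g/m
Denier = (g/m) * 9000 = 0.00007172 * 9000 = 0.65

0.65


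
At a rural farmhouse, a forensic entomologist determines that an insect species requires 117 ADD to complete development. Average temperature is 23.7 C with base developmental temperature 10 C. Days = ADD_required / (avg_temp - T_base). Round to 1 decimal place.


Insect development time:
Effective temperature = avg_temp - T_base = 23.7 - 10 = 13.7 C
Days = ADD / effective_temp = 117 / 13.7 = 8.5 days

8.5


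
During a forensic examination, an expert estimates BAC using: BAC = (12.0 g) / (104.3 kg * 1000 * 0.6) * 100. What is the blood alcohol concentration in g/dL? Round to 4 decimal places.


Applying the Widmark formula:
BAC = (dose_g / (body_wt * 1000 * r)) * 100
Denominator = 104.3 * 1000 * 0.6 = 62580
BAC = (12.0 / 62580) * 100
BAC = 0.0192 g/dL

0.0192


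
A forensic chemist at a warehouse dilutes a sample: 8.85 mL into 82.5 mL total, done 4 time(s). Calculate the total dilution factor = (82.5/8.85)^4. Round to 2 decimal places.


Dilution factor calculation:
Single dilution = V_total / V_sample = 82.5 / 8.85 ≈ 9.322034
Number of dilutions = 4
Total DF = (82.5 / 8.85)^4 (full precision, rounded at the end) = 7551.66

7551.66


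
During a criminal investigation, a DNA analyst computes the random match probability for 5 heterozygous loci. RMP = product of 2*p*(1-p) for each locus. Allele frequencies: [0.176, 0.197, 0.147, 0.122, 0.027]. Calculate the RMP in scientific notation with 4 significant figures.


Computing RMP for 5 loci:
Locus 1: 2 * 0.176 * 0.824 = 0.290048
Locus 2: 2 * 0.197 * 0.803 = 0.316382
Locus 3: 2 * 0.147 * 0.853 = 0.250782
Locus 4: 2 * 0.122 * 0.878 = 0.214232
Locus 5: 2 * 0.027 * 0.973 = 0.052542
RMP = 2.590e-04

2.590e-04


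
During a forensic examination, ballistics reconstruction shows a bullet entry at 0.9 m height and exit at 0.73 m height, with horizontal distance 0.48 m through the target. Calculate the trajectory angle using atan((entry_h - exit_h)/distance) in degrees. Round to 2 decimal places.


Bullet trajectory angle:
Height difference = 0.9 - 0.73 = 0.17 m
angle = atan(0.17 / 0.48)
angle = atan(0.354167)
angle = 19.50 degrees

19.50


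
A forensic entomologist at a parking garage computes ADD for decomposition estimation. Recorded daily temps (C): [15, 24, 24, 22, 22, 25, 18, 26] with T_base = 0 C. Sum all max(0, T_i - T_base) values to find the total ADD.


Computing ADD day by day:
Day 1: max(0, 15 - 0) = 15
Day 2: max(0, 24 - 0) = 24
Day 3: max(0, 24 - 0) = 24
Day 4: max(0, 22 - 0) = 22
Day 5: max(0, 22 - 0) = 22
Day 6: max(0, 25 - 0) = 25
Day 7: max(0, 18 - 0) = 18
Day 8: max(0, 26 - 0) = 26
Total ADD = 176

176


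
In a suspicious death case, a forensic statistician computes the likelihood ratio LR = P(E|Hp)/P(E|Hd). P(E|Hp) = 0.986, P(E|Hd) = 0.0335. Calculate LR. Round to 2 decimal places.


Likelihood ratio calculation:
LR = P(E|Hp) / P(E|Hd)
LR = 0.986 / 0.0335
LR = 29.43

29.43


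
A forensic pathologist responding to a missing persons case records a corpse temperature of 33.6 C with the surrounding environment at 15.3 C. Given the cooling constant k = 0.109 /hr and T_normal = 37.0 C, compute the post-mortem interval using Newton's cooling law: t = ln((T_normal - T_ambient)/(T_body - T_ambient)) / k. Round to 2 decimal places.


Using Newton's law of cooling:
t = ln((T_normal - T_ambient) / (T_body - T_ambient)) / k
T_normal - T_ambient = 21.7
T_body - T_ambient = 18.3
Ratio = 1.185792
ln(ratio) = 0.170411
t = 0.170411 / 0.109 = 1.56 hours

1.56


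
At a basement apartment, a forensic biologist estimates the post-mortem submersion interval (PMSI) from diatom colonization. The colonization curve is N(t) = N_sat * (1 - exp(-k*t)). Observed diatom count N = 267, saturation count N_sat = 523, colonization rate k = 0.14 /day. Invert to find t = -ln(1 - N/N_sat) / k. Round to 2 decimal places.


PMSI from diatom colonization curve:
N / N_sat = 267 / 523 = 0.510516
1 - N/N_sat = 0.489484
ln(1 - N/N_sat) = -0.714404
t = -ln(1 - N/N_sat) / k = -(-0.714404) / 0.14 = 5.10 days

5.10


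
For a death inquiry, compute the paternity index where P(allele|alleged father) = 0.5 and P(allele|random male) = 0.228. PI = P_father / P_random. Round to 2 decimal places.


Paternity Index calculation:
PI = P(allele|father) / P(allele|random)
PI = 0.5 / 0.228
PI = 2.19

2.19


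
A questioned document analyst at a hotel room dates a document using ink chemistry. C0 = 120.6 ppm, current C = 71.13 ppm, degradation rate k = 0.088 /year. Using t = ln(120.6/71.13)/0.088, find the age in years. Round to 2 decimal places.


Document age estimation:
C0/C = 120.6 / 71.13 = 1.695487
ln(C0/C) = 0.52797
t = 0.52797 / 0.088 = 6.00 years

6.00


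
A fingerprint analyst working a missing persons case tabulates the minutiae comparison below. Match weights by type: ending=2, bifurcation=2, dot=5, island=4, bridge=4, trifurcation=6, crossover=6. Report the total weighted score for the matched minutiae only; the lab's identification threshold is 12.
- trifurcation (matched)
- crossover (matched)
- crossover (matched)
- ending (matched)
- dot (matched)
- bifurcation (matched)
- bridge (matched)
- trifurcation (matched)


Weighted minutiae match score:
  trifurcation: matched, +6 (running total 6)
  crossover: matched, +6 (running total 12)
  crossover: matched, +6 (running total 18)
  ending: matched, +2 (running total 20)
  dot: matched, +5 (running total 25)
  bifurcation: matched, +2 (running total 27)
  bridge: matched, +4 (running total 31)
  trifurcation: matched, +6 (running total 37)
Total score = 37
Threshold = 12; verdict = identification

37


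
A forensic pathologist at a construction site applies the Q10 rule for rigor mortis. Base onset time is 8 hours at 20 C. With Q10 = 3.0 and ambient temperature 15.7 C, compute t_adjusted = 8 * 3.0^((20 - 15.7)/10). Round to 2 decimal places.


Rigor mortis time adjustment:
Exponent = (T_ref - T_actual) / 10 = (20 - 15.7) / 10 = 0.43
Q10 factor = 3.0^0.43 = 1.60384
t_adjusted = 8 * 1.60384 = 12.83 hours

12.83


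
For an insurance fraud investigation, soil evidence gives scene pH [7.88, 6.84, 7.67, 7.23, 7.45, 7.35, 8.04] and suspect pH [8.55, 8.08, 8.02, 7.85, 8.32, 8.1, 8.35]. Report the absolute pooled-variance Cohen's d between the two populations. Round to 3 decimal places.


Pooled-variance Cohen's d for soil pH comparison:
Scene mean = 52.46 / 7 = 7.494286
Suspect mean = 57.27 / 7 = 8.181429
Scene sample variance s_s^2 = 0.166362
Suspect sample variance s_c^2 = 0.056048
Pooled variance = ((n_s-1)*s_s^2 + (n_c-1)*s_c^2) / (n_s + n_c - 2) = 0.111205
Pooled SD = sqrt(0.111205) = 0.333474
Mean difference = -0.687143
|d| = |-0.687143| / 0.333474 = 2.061

2.061


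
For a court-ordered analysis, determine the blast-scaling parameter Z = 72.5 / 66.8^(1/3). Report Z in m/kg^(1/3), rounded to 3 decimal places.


Scaled distance calculation:
W^(1/3) = 66.8^(1/3) = 4.057503
Z = R / W^(1/3) = 72.5 / 4.057503
Z = 17.868 m/kg^(1/3)

17.868


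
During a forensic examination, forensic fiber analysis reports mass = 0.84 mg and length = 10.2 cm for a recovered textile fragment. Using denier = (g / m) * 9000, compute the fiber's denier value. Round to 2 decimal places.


Denier calculation:
Mass in grams = 0.84 mg / 1000 = 0.00084 g
Length in meters = 10.2 cm / 100 = 0.102 m
Linear density = mass / length = 0.00084 / 0.102 = 0.00823529 g/m
Denier = (g/m) * 9000 = 0.00823529 * 9000 = 74.12

74.12


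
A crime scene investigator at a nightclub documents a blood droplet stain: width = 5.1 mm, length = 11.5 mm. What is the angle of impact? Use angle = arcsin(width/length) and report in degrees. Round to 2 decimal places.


Blood spatter impact angle calculation:
width / length = 5.1 / 11.5 = 0.443478
angle = arcsin(0.443478)
angle = 26.33 degrees

26.33


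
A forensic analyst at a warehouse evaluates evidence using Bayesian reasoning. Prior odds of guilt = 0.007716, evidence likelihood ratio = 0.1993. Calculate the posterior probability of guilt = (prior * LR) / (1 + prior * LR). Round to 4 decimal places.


Bayesian evidence evaluation:
Posterior odds = prior_odds * LR = 0.007716 * 0.1993 = 0.001537799
Posterior probability = posterior_odds / (1 + posterior_odds)
= 0.001537799 / (1 + 0.001537799)
= 0.001537799 / 1.001537799
= 0.0015

0.0015


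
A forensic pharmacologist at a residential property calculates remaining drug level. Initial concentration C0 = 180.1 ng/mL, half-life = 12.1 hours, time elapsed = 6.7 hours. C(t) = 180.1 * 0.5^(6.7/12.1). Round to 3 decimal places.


Drug concentration decay:
Number of half-lives = t / t_half = 6.7 / 12.1 = 0.553719
Decay factor = 0.5^0.553719 = 0.6812617
C(t) = 180.1 * 0.6812617 = 122.695 ng/mL

122.695


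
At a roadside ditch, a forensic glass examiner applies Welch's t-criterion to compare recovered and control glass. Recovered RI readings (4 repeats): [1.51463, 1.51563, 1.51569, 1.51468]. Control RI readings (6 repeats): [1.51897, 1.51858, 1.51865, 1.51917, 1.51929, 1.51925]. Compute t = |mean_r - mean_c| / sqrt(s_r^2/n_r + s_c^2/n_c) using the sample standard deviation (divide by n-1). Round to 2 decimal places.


Welch's t-criterion for glass RI comparison:
Recovered mean = sum / n_r = 6.06063 / 4 = 1.5151575
Control mean = sum / n_c = 9.11391 / 6 = 1.518985
Recovered sample variance s_r^2 = 3.37692e-07
Control sample variance s_c^2 = 9.479e-08
Welch SE (unpooled) = sqrt(s_r^2/n_r + s_c^2/n_c) = sqrt(8.44229e-08 + 1.57983e-08) = sqrt(1.00221e-07) = 0.000316577
|mean_r - mean_c| = 0.0038275
t = 0.0038275 / 0.000316577 = 12.09

12.09


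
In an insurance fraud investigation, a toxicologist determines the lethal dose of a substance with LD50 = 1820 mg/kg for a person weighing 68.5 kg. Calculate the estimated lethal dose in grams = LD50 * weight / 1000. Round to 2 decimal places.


Lethal dose calculation:
Lethal dose = LD50 * body_weight / 1000
= 1820 * 68.5 / 1000
= 124670 / 1000
= 124.67 g

124.67


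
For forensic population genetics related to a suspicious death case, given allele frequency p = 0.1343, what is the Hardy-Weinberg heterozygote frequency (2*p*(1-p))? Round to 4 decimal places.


Hardy-Weinberg heterozygote frequency:
q = 1 - p = 1 - 0.1343 = 0.8657
2pq = 2 * 0.1343 * 0.8657 = 0.2325

0.2325


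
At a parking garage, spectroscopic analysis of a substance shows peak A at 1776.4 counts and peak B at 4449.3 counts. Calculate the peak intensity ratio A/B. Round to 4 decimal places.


Spectral peak ratio:
Peak A = 1776.4 counts
Peak B = 4449.3 counts
Ratio = 1776.4 / 4449.3 = 0.3993

0.3993


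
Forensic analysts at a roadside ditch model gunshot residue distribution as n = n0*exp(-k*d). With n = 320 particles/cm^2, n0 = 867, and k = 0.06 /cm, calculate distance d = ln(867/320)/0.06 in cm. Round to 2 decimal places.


GSR distance calculation:
n0/n = 867 / 320 = 2.709375
ln(n0/n) = 0.996718
d = 0.996718 / 0.06 = 16.61 cm

16.61


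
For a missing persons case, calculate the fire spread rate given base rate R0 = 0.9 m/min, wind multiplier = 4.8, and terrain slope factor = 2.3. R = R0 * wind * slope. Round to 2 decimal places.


Fire spread rate calculation:
R = R0 * wind_factor * slope_factor
= 0.9 * 4.8 * 2.3
= 4.32 * 2.3
= 9.94 m/min

9.94


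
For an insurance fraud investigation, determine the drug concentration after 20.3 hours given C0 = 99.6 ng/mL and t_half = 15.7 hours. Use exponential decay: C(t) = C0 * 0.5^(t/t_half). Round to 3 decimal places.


Drug concentration decay:
Number of half-lives = t / t_half = 20.3 / 15.7 = 1.292994
Decay factor = 0.5^1.292994 = 0.40810322
C(t) = 99.6 * 0.40810322 = 40.647 ng/mL

40.647


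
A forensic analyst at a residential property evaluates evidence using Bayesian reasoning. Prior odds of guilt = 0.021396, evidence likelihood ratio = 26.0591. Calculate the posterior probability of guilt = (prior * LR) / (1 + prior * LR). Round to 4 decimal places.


Bayesian evidence evaluation:
Posterior odds = prior_odds * LR = 0.021396 * 26.0591 = 0.5575605
Posterior probability = posterior_odds / (1 + posterior_odds)
= 0.5575605 / (1 + 0.5575605)
= 0.5575605 / 1.5575605
= 0.3580

0.3580


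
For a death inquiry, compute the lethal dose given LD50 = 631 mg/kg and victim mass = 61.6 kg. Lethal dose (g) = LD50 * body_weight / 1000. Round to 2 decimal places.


Lethal dose calculation:
Lethal dose = LD50 * body_weight / 1000
= 631 * 61.6 / 1000
= 38869.6 / 1000
= 38.87 g

38.87


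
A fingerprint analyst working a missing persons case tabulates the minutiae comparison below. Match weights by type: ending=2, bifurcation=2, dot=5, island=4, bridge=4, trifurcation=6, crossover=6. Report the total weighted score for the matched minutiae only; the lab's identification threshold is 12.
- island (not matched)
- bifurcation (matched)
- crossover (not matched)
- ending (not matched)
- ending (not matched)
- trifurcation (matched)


Weighted minutiae match score:
  island: not matched, +0
  bifurcation: matched, +2 (running total 2)
  crossover: not matched, +0
  ending: not matched, +0
  ending: not matched, +0
  trifurcation: matched, +6 (running total 8)
Total score = 8
Threshold = 12; verdict = inconclusive

8


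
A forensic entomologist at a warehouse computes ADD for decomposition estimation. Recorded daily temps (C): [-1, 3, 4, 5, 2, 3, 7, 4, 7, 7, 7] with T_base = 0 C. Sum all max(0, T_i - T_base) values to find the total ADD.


Computing ADD day by day:
Day 1: max(0, -1 - 0) = 0
Day 2: max(0, 3 - 0) = 3
Day 3: max(0, 4 - 0) = 4
Day 4: max(0, 5 - 0) = 5
Day 5: max(0, 2 - 0) = 2
Day 6: max(0, 3 - 0) = 3
Day 7: max(0, 7 - 0) = 7
Day 8: max(0, 4 - 0) = 4
Day 9: max(0, 7 - 0) = 7
Day 10: max(0, 7 - 0) = 7
Day 11: max(0, 7 - 0) = 7
Total ADD = 49

49


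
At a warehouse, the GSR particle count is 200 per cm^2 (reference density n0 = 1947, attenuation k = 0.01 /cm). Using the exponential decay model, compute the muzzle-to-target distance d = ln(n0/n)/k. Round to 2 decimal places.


GSR distance calculation:
n0/n = 1947 / 200 = 9.735
ln(n0/n) = 2.275728
d = 2.275728 / 0.01 = 227.57 cm

227.57


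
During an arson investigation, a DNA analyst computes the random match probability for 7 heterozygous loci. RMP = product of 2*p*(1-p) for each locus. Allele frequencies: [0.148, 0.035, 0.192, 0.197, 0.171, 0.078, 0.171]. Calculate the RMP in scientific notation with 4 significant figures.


Computing RMP for 7 loci:
Locus 1: 2 * 0.148 * 0.852 = 0.252192
Locus 2: 2 * 0.035 * 0.965 = 0.06755
Locus 3: 2 * 0.192 * 0.808 = 0.310272
Locus 4: 2 * 0.197 * 0.803 = 0.316382
Locus 5: 2 * 0.171 * 0.829 = 0.283518
Locus 6: 2 * 0.078 * 0.922 = 0.143832
Locus 7: 2 * 0.171 * 0.829 = 0.283518
RMP = 1.933e-05

1.933e-05


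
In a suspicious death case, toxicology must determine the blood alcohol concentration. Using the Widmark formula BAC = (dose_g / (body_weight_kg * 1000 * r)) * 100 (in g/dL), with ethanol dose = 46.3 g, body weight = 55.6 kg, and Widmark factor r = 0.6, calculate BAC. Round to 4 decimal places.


Applying the Widmark formula:
BAC = (dose_g / (body_wt * 1000 * r)) * 100
Denominator = 55.6 * 1000 * 0.6 = 33360
BAC = (46.3 / 33360) * 100
BAC = 0.1388 g/dL

0.1388


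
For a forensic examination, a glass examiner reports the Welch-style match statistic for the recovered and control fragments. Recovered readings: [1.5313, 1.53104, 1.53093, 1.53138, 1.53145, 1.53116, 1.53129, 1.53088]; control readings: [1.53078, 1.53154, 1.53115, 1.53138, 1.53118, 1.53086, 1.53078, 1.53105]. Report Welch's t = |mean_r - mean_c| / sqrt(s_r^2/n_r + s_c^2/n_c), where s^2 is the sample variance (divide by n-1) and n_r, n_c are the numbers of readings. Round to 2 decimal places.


Welch's t-criterion for glass RI comparison:
Recovered mean = sum / n_r = 12.24943 / 8 = 1.5311788
Control mean = sum / n_c = 12.24872 / 8 = 1.53109
Recovered sample variance s_r^2 = 4.45554e-08
Control sample variance s_c^2 = 7.78571e-08
Welch SE (unpooled) = sqrt(s_r^2/n_r + s_c^2/n_c) = sqrt(5.56942e-09 + 9.73214e-09) = sqrt(1.53016e-08) = 0.0001237
|mean_r - mean_c| = 8.875e-05
t = 8.875e-05 / 0.0001237 = 0.72

0.72


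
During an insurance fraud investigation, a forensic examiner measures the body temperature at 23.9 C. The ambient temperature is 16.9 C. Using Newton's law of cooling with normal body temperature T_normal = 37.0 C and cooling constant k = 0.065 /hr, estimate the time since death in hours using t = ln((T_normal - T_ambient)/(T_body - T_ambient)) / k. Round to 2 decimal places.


Using Newton's law of cooling:
t = ln((T_normal - T_ambient) / (T_body - T_ambient)) / k
T_normal - T_ambient = 20.1
T_body - T_ambient = 7.0
Ratio = 2.871429
ln(ratio) = 1.05481
t = 1.05481 / 0.065 = 16.23 hours

16.23


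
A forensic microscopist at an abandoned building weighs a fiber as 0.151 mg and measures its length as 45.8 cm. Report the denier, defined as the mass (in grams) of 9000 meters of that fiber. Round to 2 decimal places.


Denier calculation:
Mass in grams = 0.151 mg / 1000 = 0.000151 g
Length in meters = 45.8 cm / 100 = 0.458 m
Linear density = mass / length = 0.000151 / 0.458 = 0.00032969 g/m
Denier = (g/m) * 9000 = 0.00032969 * 9000 = 2.97

2.97


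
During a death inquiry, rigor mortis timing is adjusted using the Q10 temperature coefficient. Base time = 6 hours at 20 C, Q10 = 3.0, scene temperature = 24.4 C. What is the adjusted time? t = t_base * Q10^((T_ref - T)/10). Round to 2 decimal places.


Rigor mortis time adjustment:
Exponent = (T_ref - T_actual) / 10 = (20 - 24.4) / 10 = -0.44
Q10 factor = 3.0^-0.44 = 0.61669
t_adjusted = 6 * 0.61669 = 3.70 hours

3.70


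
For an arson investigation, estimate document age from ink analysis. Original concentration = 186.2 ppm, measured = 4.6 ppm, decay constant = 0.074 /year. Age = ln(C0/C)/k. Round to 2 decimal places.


Document age estimation:
C0/C = 186.2 / 4.6 = 40.478261
ln(C0/C) = 3.700765
t = 3.700765 / 0.074 = 50.01 years

50.01


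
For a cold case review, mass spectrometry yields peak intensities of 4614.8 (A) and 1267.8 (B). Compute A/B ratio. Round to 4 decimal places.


Spectral peak ratio:
Peak A = 4614.8 counts
Peak B = 1267.8 counts
Ratio = 4614.8 / 1267.8 = 3.6400

3.6400


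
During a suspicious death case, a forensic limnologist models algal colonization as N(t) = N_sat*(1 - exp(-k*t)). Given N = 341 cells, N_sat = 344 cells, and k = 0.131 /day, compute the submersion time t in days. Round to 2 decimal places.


PMSI from diatom colonization curve:
N / N_sat = 341 / 344 = 0.991279
1 - N/N_sat = 0.008721
ln(1 - N/N_sat) = -4.742021
t = -ln(1 - N/N_sat) / k = -(-4.742021) / 0.131 = 36.20 days

36.20


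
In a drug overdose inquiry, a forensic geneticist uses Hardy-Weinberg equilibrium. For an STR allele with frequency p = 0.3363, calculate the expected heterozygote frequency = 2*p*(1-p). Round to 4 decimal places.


Hardy-Weinberg heterozygote frequency:
q = 1 - p = 1 - 0.3363 = 0.6637
2pq = 2 * 0.3363 * 0.6637 = 0.4464

0.4464
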